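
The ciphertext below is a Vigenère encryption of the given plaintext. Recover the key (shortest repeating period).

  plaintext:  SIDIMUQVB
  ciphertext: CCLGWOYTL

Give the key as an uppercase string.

  i= 0: C-S = 10 → K
  i= 1: C-I = 20 → U
  i= 2: L-D =  8 → I
  i= 3: G-I = 24 → Y
  i= 4: W-M = 10 → K
  i= 5: O-U = 20 → U
  i= 6: Y-Q =  8 → I
  i= 7: T-V = 24 → Y
  i= 8: L-B = 10 → K
  shifts repeat with period 4: KUIY

KUIY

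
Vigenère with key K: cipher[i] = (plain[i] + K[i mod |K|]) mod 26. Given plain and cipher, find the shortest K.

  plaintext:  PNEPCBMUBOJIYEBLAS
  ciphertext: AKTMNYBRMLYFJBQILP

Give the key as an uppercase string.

  i= 0: A-P = 11 → L
  i= 1: K-N = 23 → X
  i= 2: T-E = 15 → P
  i= 3: M-P = 23 → X
  i= 4: N-C = 11 → L
  i= 5: Y-B = 23 → X
  i= 6: B-M = 15 → P
  i= 7: R-U = 23 → X
  i= 8: M-B = 11 → L
  i= 9: L-O = 23 → X
  i=10: Y-J = 15 → P
  i=11: F-I = 23 → X
  i=12: J-Y = 11 → L
  i=13: B-E = 23 → X
  i=14: Q-B = 15 → P
  i=15: I-L = 23 → X
  i=16: L-A = 11 → L
  i=17: P-S = 23 → X
  shifts repeat with period 4: LXPX

LXPX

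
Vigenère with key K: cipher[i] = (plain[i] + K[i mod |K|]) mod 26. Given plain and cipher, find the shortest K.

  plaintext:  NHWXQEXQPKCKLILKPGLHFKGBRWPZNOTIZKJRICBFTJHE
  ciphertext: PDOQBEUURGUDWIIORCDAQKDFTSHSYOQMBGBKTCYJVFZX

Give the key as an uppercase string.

CWSTLAXE

  i= 0: P-N =  2 → C
  i= 1: D-H = 22 → W
  i= 2: O-W = 18 → S
  i= 3: Q-X = 19 → T
  i= 4: B-Q = 11 → L
  i= 5: E-E =  0 → A
  i= 6: U-X = 23 → X
  i= 7: U-Q =  4 → E
  i= 8: R-P =  2 → C
  i= 9: G-K = 22 → W
  i=10: U-C = 18 → S
  i=11: D-K = 19 → T
  i=12: W-L = 11 → L
  i=13: I-I =  0 → A
  i=14: I-L = 23 → X
  i=15: O-K =  4 → E
  i=16: R-P =  2 → C
  i=17: C-G = 22 → W
  i=18: D-L = 18 → S
  i=19: A-H = 19 → T
  i=20: Q-F = 11 → L
  i=21: K-K =  0 → A
  i=22: D-G = 23 → X
  i=23: F-B =  4 → E
  i=24: T-R =  2 → C
  i=25: S-W = 22 → W
  i=26: H-P = 18 → S
  i=27: S-Z = 19 → T
  i=28: Y-N = 11 → L
  i=29: O-O =  0 → A
  i=30: Q-T = 23 → X
  i=31: M-I =  4 → E
  i=32: B-Z =  2 → C
  i=33: G-K = 22 → W
  i=34: B-J = 18 → S
  i=35: K-R = 19 → T
  i=36: T-I = 11 → L
  i=37: C-C =  0 → A
  i=38: Y-B = 23 → X
  i=39: J-F =  4 → E
  i=40: V-T =  2 → C
  i=41: F-J = 22 → W
  i=42: Z-H = 18 → S
  i=43: X-E = 19 → T
  shifts repeat with period 8: CWSTLAXE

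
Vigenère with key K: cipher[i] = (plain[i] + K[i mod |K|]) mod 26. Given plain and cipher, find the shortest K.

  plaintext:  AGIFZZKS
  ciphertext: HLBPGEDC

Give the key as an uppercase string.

  i= 0: H-A =  7 → H
  i= 1: L-G =  5 → F
  i= 2: B-I = 19 → T
  i= 3: P-F = 10 → K
  i= 4: G-Z =  7 → H
  i= 5: E-Z =  5 → F
  i= 6: D-K = 19 → T
  i= 7: C-S = 10 → K
  shifts repeat with period 4: HFTK

HFTK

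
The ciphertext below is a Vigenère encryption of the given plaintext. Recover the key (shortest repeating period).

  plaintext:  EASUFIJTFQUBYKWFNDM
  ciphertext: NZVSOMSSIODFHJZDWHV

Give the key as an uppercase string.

  i= 0: N-E =  9 → J
  i= 1: Z-A = 25 → Z
  i= 2: V-S =  3 → D
  i= 3: S-U = 24 → Y
  i= 4: O-F =  9 → J
  i= 5: M-I =  4 → E
  i= 6: S-J =  9 → J
  i= 7: S-T = 25 → Z
  i= 8: I-F =  3 → D
  i= 9: O-Q = 24 → Y
  i=10: D-U =  9 → J
  i=11: F-B =  4 → E
  i=12: H-Y =  9 → J
  i=13: J-K = 25 → Z
  i=14: Z-W =  3 → D
  i=15: D-F = 24 → Y
  i=16: W-N =  9 → J
  i=17: H-D =  4 → E
  i=18: V-M =  9 → J
  shifts repeat with period 6: JZDYJE

JZDYJE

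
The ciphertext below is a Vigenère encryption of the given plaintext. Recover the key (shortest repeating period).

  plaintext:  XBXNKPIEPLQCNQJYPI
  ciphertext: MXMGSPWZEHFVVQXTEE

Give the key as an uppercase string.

  i= 0: M-X = 15 → P
  i= 1: X-B = 22 → W
  i= 2: M-X = 15 → P
  i= 3: G-N = 19 → T
  i= 4: S-K =  8 → I
  i= 5: P-P =  0 → A
  i= 6: W-I = 14 → O
  i= 7: Z-E = 21 → V
  i= 8: E-P = 15 → P
  i= 9: H-L = 22 → W
  i=10: F-Q = 15 → P
  i=11: V-C = 19 → T
  i=12: V-N =  8 → I
  i=13: Q-Q =  0 → A
  i=14: X-J = 14 → O
  i=15: T-Y = 21 → V
  i=16: E-P = 15 → P
  i=17: E-I = 22 → W
  shifts repeat with period 8: PWPTIAOV

PWPTIAOV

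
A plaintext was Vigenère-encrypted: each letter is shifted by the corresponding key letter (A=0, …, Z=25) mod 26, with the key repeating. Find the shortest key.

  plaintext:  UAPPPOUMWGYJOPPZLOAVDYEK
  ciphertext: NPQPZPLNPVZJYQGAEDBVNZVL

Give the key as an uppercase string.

  i= 0: N-U = 19 → T
  i= 1: P-A = 15 → P
  i= 2: Q-P =  1 → B
  i= 3: P-P =  0 → A
  i= 4: Z-P = 10 → K
  i= 5: P-O =  1 → B
  i= 6: L-U = 17 → R
  i= 7: N-M =  1 → B
  i= 8: P-W = 19 → T
  i= 9: V-G = 15 → P
  i=10: Z-Y =  1 → B
  i=11: J-J =  0 → A
  i=12: Y-O = 10 → K
  i=13: Q-P =  1 → B
  i=14: G-P = 17 → R
  i=15: A-Z =  1 → B
  i=16: E-L = 19 → T
  i=17: D-O = 15 → P
  i=18: B-A =  1 → B
  i=19: V-V =  0 → A
  i=20: N-D = 10 → K
  i=21: Z-Y =  1 → B
  i=22: V-E = 17 → R
  i=23: L-K =  1 → B
  shifts repeat with period 8: TPBAKBRB

TPBAKBRB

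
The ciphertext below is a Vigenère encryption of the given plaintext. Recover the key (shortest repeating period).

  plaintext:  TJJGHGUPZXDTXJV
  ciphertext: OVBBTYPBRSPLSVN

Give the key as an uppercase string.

VMS

  i= 0: O-T = 21 → V
  i= 1: V-J = 12 → M
  i= 2: B-J = 18 → S
  i= 3: B-G = 21 → V
  i= 4: T-H = 12 → M
  i= 5: Y-G = 18 → S
  i= 6: P-U = 21 → V
  i= 7: B-P = 12 → M
  i= 8: R-Z = 18 → S
  i= 9: S-X = 21 → V
  i=10: P-D = 12 → M
  i=11: L-T = 18 → S
  i=12: S-X = 21 → V
  i=13: V-J = 12 → M
  i=14: N-V = 18 → S
  shifts repeat with period 3: VMS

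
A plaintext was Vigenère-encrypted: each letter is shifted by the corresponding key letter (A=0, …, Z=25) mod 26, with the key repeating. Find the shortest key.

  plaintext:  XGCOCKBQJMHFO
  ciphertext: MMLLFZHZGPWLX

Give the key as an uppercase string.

PGJXD

  i= 0: M-X = 15 → P
  i= 1: M-G =  6 → G
  i= 2: L-C =  9 → J
  i= 3: L-O = 23 → X
  i= 4: F-C =  3 → D
  i= 5: Z-K = 15 → P
  i= 6: H-B =  6 → G
  i= 7: Z-Q =  9 → J
  i= 8: G-J = 23 → X
  i= 9: P-M =  3 → D
  i=10: W-H = 15 → P
  i=11: L-F =  6 → G
  i=12: X-O =  9 → J
  shifts repeat with period 5: PGJXD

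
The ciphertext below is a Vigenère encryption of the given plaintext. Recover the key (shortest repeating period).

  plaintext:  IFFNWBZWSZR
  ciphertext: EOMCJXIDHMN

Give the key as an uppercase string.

  i= 0: E-I = 22 → W
  i= 1: O-F =  9 → J
  i= 2: M-F =  7 → H
  i= 3: C-N = 15 → P
  i= 4: J-W = 13 → N
  i= 5: X-B = 22 → W
  i= 6: I-Z =  9 → J
  i= 7: D-W =  7 → H
  i= 8: H-S = 15 → P
  i= 9: M-Z = 13 → N
  i=10: N-R = 22 → W
  shifts repeat with period 5: WJHPN

WJHPN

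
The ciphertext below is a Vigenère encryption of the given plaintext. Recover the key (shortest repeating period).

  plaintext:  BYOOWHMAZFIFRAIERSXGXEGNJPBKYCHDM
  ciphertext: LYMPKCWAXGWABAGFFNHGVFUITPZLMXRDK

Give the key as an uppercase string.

  i= 0: L-B = 10 → K
  i= 1: Y-Y =  0 → A
  i= 2: M-O = 24 → Y
  i= 3: P-O =  1 → B
  i= 4: K-W = 14 → O
  i= 5: C-H = 21 → V
  i= 6: W-M = 10 → K
  i= 7: A-A =  0 → A
  i= 8: X-Z = 24 → Y
  i= 9: G-F =  1 → B
  i=10: W-I = 14 → O
  i=11: A-F = 21 → V
  i=12: B-R = 10 → K
  i=13: A-A =  0 → A
  i=14: G-I = 24 → Y
  i=15: F-E =  1 → B
  i=16: F-R = 14 → O
  i=17: N-S = 21 → V
  i=18: H-X = 10 → K
  i=19: G-G =  0 → A
  i=20: V-X = 24 → Y
  i=21: F-E =  1 → B
  i=22: U-G = 14 → O
  i=23: I-N = 21 → V
  i=24: T-J = 10 → K
  i=25: P-P =  0 → A
  i=26: Z-B = 24 → Y
  i=27: L-K =  1 → B
  i=28: M-Y = 14 → O
  i=29: X-C = 21 → V
  i=30: R-H = 10 → K
  i=31: D-D =  0 → A
  i=32: K-M = 24 → Y
  shifts repeat with period 6: KAYBOV

KAYBOV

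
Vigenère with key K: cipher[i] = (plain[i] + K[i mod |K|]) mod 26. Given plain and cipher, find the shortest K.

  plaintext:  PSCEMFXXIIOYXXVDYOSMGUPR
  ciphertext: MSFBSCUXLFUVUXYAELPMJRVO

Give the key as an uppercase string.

  i= 0: M-P = 23 → X
  i= 1: S-S =  0 → A
  i= 2: F-C =  3 → D
  i= 3: B-E = 23 → X
  i= 4: S-M =  6 → G
  i= 5: C-F = 23 → X
  i= 6: U-X = 23 → X
  i= 7: X-X =  0 → A
  i= 8: L-I =  3 → D
  i= 9: F-I = 23 → X
  i=10: U-O =  6 → G
  i=11: V-Y = 23 → X
  i=12: U-X = 23 → X
  i=13: X-X =  0 → A
  i=14: Y-V =  3 → D
  i=15: A-D = 23 → X
  i=16: E-Y =  6 → G
  i=17: L-O = 23 → X
  i=18: P-S = 23 → X
  i=19: M-M =  0 → A
  i=20: J-G =  3 → D
  i=21: R-U = 23 → X
  i=22: V-P =  6 → G
  i=23: O-R = 23 → X
  shifts repeat with period 6: XADXGX

XADXGX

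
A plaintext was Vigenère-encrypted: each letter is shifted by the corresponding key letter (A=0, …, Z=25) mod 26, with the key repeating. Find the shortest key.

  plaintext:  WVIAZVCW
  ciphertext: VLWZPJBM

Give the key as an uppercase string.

  i= 0: V-W = 25 → Z
  i= 1: L-V = 16 → Q
  i= 2: W-I = 14 → O
  i= 3: Z-A = 25 → Z
  i= 4: P-Z = 16 → Q
  i= 5: J-V = 14 → O
  i= 6: B-C = 25 → Z
  i= 7: M-W = 16 → Q
  shifts repeat with period 3: ZQO

ZQO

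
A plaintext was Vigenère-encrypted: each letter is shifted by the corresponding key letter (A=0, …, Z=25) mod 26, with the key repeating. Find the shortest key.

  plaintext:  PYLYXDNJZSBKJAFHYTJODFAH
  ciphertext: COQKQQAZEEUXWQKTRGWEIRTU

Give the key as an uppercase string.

  i= 0: C-P = 13 → N
  i= 1: O-Y = 16 → Q
  i= 2: Q-L =  5 → F
  i= 3: K-Y = 12 → M
  i= 4: Q-X = 19 → T
  i= 5: Q-D = 13 → N
  i= 6: A-N = 13 → N
  i= 7: Z-J = 16 → Q
  i= 8: E-Z =  5 → F
  i= 9: E-S = 12 → M
  i=10: U-B = 19 → T
  i=11: X-K = 13 → N
  i=12: W-J = 13 → N
  i=13: Q-A = 16 → Q
  i=14: K-F =  5 → F
  i=15: T-H = 12 → M
  i=16: R-Y = 19 → T
  i=17: G-T = 13 → N
  i=18: W-J = 13 → N
  i=19: E-O = 16 → Q
  i=20: I-D =  5 → F
  i=21: R-F = 12 → M
  i=22: T-A = 19 → T
  i=23: U-H = 13 → N
  shifts repeat with period 6: NQFMTN

NQFMTN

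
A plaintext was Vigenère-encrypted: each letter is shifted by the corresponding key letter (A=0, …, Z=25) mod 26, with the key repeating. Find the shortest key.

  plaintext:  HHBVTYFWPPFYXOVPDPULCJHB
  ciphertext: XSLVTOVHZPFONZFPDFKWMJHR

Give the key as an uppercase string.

  i= 0: X-H = 16 → Q
  i= 1: S-H = 11 → L
  i= 2: L-B = 10 → K
  i= 3: V-V =  0 → A
  i= 4: T-T =  0 → A
  i= 5: O-Y = 16 → Q
  i= 6: V-F = 16 → Q
  i= 7: H-W = 11 → L
  i= 8: Z-P = 10 → K
  i= 9: P-P =  0 → A
  i=10: F-F =  0 → A
  i=11: O-Y = 16 → Q
  i=12: N-X = 16 → Q
  i=13: Z-O = 11 → L
  i=14: F-V = 10 → K
  i=15: P-P =  0 → A
  i=16: D-D =  0 → A
  i=17: F-P = 16 → Q
  i=18: K-U = 16 → Q
  i=19: W-L = 11 → L
  i=20: M-C = 10 → K
  i=21: J-J =  0 → A
  i=22: H-H =  0 → A
  i=23: R-B = 16 → Q
  shifts repeat with period 6: QLKAAQ

QLKAAQ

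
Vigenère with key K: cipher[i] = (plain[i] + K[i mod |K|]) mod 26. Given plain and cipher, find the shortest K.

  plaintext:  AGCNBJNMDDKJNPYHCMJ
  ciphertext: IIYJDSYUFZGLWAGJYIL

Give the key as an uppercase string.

  i= 0: I-A =  8 → I
  i= 1: I-G =  2 → C
  i= 2: Y-C = 22 → W
  i= 3: J-N = 22 → W
  i= 4: D-B =  2 → C
  i= 5: S-J =  9 → J
  i= 6: Y-N = 11 → L
  i= 7: U-M =  8 → I
  i= 8: F-D =  2 → C
  i= 9: Z-D = 22 → W
  i=10: G-K = 22 → W
  i=11: L-J =  2 → C
  i=12: W-N =  9 → J
  i=13: A-P = 11 → L
  i=14: G-Y =  8 → I
  i=15: J-H =  2 → C
  i=16: Y-C = 22 → W
  i=17: I-M = 22 → W
  i=18: L-J =  2 → C
  shifts repeat with period 7: ICWWCJL

ICWWCJL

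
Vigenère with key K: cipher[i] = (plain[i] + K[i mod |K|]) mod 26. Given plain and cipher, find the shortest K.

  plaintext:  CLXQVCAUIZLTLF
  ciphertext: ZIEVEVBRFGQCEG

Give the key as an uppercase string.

  i= 0: Z-C = 23 → X
  i= 1: I-L = 23 → X
  i= 2: E-X =  7 → H
  i= 3: V-Q =  5 → F
  i= 4: E-V =  9 → J
  i= 5: V-C = 19 → T
  i= 6: B-A =  1 → B
  i= 7: R-U = 23 → X
  i= 8: F-I = 23 → X
  i= 9: G-Z =  7 → H
  i=10: Q-L =  5 → F
  i=11: C-T =  9 → J
  i=12: E-L = 19 → T
  i=13: G-F =  1 → B
  shifts repeat with period 7: XXHFJTB

XXHFJTB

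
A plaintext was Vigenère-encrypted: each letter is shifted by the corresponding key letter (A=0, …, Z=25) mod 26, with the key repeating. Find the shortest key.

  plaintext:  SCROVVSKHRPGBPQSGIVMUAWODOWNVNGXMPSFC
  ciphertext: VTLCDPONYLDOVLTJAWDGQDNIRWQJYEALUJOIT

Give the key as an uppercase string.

DRUOIUW

  i= 0: V-S =  3 → D
  i= 1: T-C = 17 → R
  i= 2: L-R = 20 → U
  i= 3: C-O = 14 → O
  i= 4: D-V =  8 → I
  i= 5: P-V = 20 → U
  i= 6: O-S = 22 → W
  i= 7: N-K =  3 → D
  i= 8: Y-H = 17 → R
  i= 9: L-R = 20 → U
  i=10: D-P = 14 → O
  i=11: O-G =  8 → I
  i=12: V-B = 20 → U
  i=13: L-P = 22 → W
  i=14: T-Q =  3 → D
  i=15: J-S = 17 → R
  i=16: A-G = 20 → U
  i=17: W-I = 14 → O
  i=18: D-V =  8 → I
  i=19: G-M = 20 → U
  i=20: Q-U = 22 → W
  i=21: D-A =  3 → D
  i=22: N-W = 17 → R
  i=23: I-O = 20 → U
  i=24: R-D = 14 → O
  i=25: W-O =  8 → I
  i=26: Q-W = 20 → U
  i=27: J-N = 22 → W
  i=28: Y-V =  3 → D
  i=29: E-N = 17 → R
  i=30: A-G = 20 → U
  i=31: L-X = 14 → O
  i=32: U-M =  8 → I
  i=33: J-P = 20 → U
  i=34: O-S = 22 → W
  i=35: I-F =  3 → D
  i=36: T-C = 17 → R
  shifts repeat with period 7: DRUOIUW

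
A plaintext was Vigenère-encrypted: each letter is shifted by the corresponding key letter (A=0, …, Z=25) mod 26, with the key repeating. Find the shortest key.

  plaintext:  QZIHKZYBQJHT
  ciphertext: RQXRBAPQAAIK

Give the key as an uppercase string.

  i= 0: R-Q =  1 → B
  i= 1: Q-Z = 17 → R
  i= 2: X-I = 15 → P
  i= 3: R-H = 10 → K
  i= 4: B-K = 17 → R
  i= 5: A-Z =  1 → B
  i= 6: P-Y = 17 → R
  i= 7: Q-B = 15 → P
  i= 8: A-Q = 10 → K
  i= 9: A-J = 17 → R
  i=10: I-H =  1 → B
  i=11: K-T = 17 → R
  shifts repeat with period 5: BRPKR

BRPKR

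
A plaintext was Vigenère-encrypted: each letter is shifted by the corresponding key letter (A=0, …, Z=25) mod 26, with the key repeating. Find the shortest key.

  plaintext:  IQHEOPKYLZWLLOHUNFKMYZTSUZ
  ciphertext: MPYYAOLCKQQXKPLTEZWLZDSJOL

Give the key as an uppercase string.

EZRUMZB

  i= 0: M-I =  4 → E
  i= 1: P-Q = 25 → Z
  i= 2: Y-H = 17 → R
  i= 3: Y-E = 20 → U
  i= 4: A-O = 12 → M
  i= 5: O-P = 25 → Z
  i= 6: L-K =  1 → B
  i= 7: C-Y =  4 → E
  i= 8: K-L = 25 → Z
  i= 9: Q-Z = 17 → R
  i=10: Q-W = 20 → U
  i=11: X-L = 12 → M
  i=12: K-L = 25 → Z
  i=13: P-O =  1 → B
  i=14: L-H =  4 → E
  i=15: T-U = 25 → Z
  i=16: E-N = 17 → R
  i=17: Z-F = 20 → U
  i=18: W-K = 12 → M
  i=19: L-M = 25 → Z
  i=20: Z-Y =  1 → B
  i=21: D-Z =  4 → E
  i=22: S-T = 25 → Z
  i=23: J-S = 17 → R
  i=24: O-U = 20 → U
  i=25: L-Z = 12 → M
  shifts repeat with period 7: EZRUMZB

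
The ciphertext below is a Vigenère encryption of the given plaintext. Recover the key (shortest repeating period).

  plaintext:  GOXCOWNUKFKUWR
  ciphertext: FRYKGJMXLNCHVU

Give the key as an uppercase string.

  i= 0: F-G = 25 → Z
  i= 1: R-O =  3 → D
  i= 2: Y-X =  1 → B
  i= 3: K-C =  8 → I
  i= 4: G-O = 18 → S
  i= 5: J-W = 13 → N
  i= 6: M-N = 25 → Z
  i= 7: X-U =  3 → D
  i= 8: L-K =  1 → B
  i= 9: N-F =  8 → I
  i=10: C-K = 18 → S
  i=11: H-U = 13 → N
  i=12: V-W = 25 → Z
  i=13: U-R =  3 → D
  shifts repeat with period 6: ZDBISN

ZDBISN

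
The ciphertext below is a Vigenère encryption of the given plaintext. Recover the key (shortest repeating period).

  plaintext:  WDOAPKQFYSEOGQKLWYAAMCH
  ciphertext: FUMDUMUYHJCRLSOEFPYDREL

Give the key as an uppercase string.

JRYDFCET

  i= 0: F-W =  9 → J
  i= 1: U-D = 17 → R
  i= 2: M-O = 24 → Y
  i= 3: D-A =  3 → D
  i= 4: U-P =  5 → F
  i= 5: M-K =  2 → C
  i= 6: U-Q =  4 → E
  i= 7: Y-F = 19 → T
  i= 8: H-Y =  9 → J
  i= 9: J-S = 17 → R
  i=10: C-E = 24 → Y
  i=11: R-O =  3 → D
  i=12: L-G =  5 → F
  i=13: S-Q =  2 → C
  i=14: O-K =  4 → E
  i=15: E-L = 19 → T
  i=16: F-W =  9 → J
  i=17: P-Y = 17 → R
  i=18: Y-A = 24 → Y
  i=19: D-A =  3 → D
  i=20: R-M =  5 → F
  i=21: E-C =  2 → C
  i=22: L-H =  4 → E
  shifts repeat with period 8: JRYDFCET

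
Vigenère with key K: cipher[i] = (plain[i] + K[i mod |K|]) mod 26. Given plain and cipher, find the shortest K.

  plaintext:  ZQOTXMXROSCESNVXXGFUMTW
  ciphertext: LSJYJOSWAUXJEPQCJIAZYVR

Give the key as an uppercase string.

MCVF

  i= 0: L-Z = 12 → M
  i= 1: S-Q =  2 → C
  i= 2: J-O = 21 → V
  i= 3: Y-T =  5 → F
  i= 4: J-X = 12 → M
  i= 5: O-M =  2 → C
  i= 6: S-X = 21 → V
  i= 7: W-R =  5 → F
  i= 8: A-O = 12 → M
  i= 9: U-S =  2 → C
  i=10: X-C = 21 → V
  i=11: J-E =  5 → F
  i=12: E-S = 12 → M
  i=13: P-N =  2 → C
  i=14: Q-V = 21 → V
  i=15: C-X =  5 → F
  i=16: J-X = 12 → M
  i=17: I-G =  2 → C
  i=18: A-F = 21 → V
  i=19: Z-U =  5 → F
  i=20: Y-M = 12 → M
  i=21: V-T =  2 → C
  i=22: R-W = 21 → V
  shifts repeat with period 4: MCVF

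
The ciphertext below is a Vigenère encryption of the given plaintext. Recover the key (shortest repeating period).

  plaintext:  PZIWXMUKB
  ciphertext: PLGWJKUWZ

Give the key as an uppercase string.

  i= 0: P-P =  0 → A
  i= 1: L-Z = 12 → M
  i= 2: G-I = 24 → Y
  i= 3: W-W =  0 → A
  i= 4: J-X = 12 → M
  i= 5: K-M = 24 → Y
  i= 6: U-U =  0 → A
  i= 7: W-K = 12 → M
  i= 8: Z-B = 24 → Y
  shifts repeat with period 3: AMY

AMY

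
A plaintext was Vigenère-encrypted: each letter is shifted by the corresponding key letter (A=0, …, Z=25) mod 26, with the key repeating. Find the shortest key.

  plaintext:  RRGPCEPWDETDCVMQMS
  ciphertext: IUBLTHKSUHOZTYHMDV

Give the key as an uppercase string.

  i= 0: I-R = 17 → R
  i= 1: U-R =  3 → D
  i= 2: B-G = 21 → V
  i= 3: L-P = 22 → W
  i= 4: T-C = 17 → R
  i= 5: H-E =  3 → D
  i= 6: K-P = 21 → V
  i= 7: S-W = 22 → W
  i= 8: U-D = 17 → R
  i= 9: H-E =  3 → D
  i=10: O-T = 21 → V
  i=11: Z-D = 22 → W
  i=12: T-C = 17 → R
  i=13: Y-V =  3 → D
  i=14: H-M = 21 → V
  i=15: M-Q = 22 → W
  i=16: D-M = 17 → R
  i=17: V-S =  3 → D
  shifts repeat with period 4: RDVW

RDVW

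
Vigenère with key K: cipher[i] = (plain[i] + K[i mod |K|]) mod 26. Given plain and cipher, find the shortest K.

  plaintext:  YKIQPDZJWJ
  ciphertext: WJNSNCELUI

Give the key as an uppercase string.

  i= 0: W-Y = 24 → Y
  i= 1: J-K = 25 → Z
  i= 2: N-I =  5 → F
  i= 3: S-Q =  2 → C
  i= 4: N-P = 24 → Y
  i= 5: C-D = 25 → Z
  i= 6: E-Z =  5 → F
  i= 7: L-J =  2 → C
  i= 8: U-W = 24 → Y
  i= 9: I-J = 25 → Z
  shifts repeat with period 4: YZFC

YZFC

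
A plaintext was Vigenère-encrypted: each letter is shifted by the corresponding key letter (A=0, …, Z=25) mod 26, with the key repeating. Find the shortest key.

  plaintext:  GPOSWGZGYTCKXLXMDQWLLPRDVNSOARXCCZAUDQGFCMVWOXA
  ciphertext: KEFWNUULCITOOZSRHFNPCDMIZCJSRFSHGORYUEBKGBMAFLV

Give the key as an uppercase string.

  i= 0: K-G =  4 → E
  i= 1: E-P = 15 → P
  i= 2: F-O = 17 → R
  i= 3: W-S =  4 → E
  i= 4: N-W = 17 → R
  i= 5: U-G = 14 → O
  i= 6: U-Z = 21 → V
  i= 7: L-G =  5 → F
  i= 8: C-Y =  4 → E
  i= 9: I-T = 15 → P
  i=10: T-C = 17 → R
  i=11: O-K =  4 → E
  i=12: O-X = 17 → R
  i=13: Z-L = 14 → O
  i=14: S-X = 21 → V
  i=15: R-M =  5 → F
  i=16: H-D =  4 → E
  i=17: F-Q = 15 → P
  i=18: N-W = 17 → R
  i=19: P-L =  4 → E
  i=20: C-L = 17 → R
  i=21: D-P = 14 → O
  i=22: M-R = 21 → V
  i=23: I-D =  5 → F
  i=24: Z-V =  4 → E
  i=25: C-N = 15 → P
  i=26: J-S = 17 → R
  i=27: S-O =  4 → E
  i=28: R-A = 17 → R
  i=29: F-R = 14 → O
  i=30: S-X = 21 → V
  i=31: H-C =  5 → F
  i=32: G-C =  4 → E
  i=33: O-Z = 15 → P
  i=34: R-A = 17 → R
  i=35: Y-U =  4 → E
  i=36: U-D = 17 → R
  i=37: E-Q = 14 → O
  i=38: B-G = 21 → V
  i=39: K-F =  5 → F
  i=40: G-C =  4 → E
  i=41: B-M = 15 → P
  i=42: M-V = 17 → R
  i=43: A-W =  4 → E
  i=44: F-O = 17 → R
  i=45: L-X = 14 → O
  i=46: V-A = 21 → V
  shifts repeat with period 8: EPREROVF

EPREROVF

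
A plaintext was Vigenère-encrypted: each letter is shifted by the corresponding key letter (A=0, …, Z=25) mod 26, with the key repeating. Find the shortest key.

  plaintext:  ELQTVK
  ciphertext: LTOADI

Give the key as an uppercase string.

  i= 0: L-E =  7 → H
  i= 1: T-L =  8 → I
  i= 2: O-Q = 24 → Y
  i= 3: A-T =  7 → H
  i= 4: D-V =  8 → I
  i= 5: I-K = 24 → Y
  shifts repeat with period 3: HIY

HIY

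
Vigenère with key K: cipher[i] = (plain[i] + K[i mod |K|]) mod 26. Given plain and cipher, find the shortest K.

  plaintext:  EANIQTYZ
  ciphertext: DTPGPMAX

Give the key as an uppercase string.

  i= 0: D-E = 25 → Z
  i= 1: T-A = 19 → T
  i= 2: P-N =  2 → C
  i= 3: G-I = 24 → Y
  i= 4: P-Q = 25 → Z
  i= 5: M-T = 19 → T
  i= 6: A-Y =  2 → C
  i= 7: X-Z = 24 → Y
  shifts repeat with period 4: ZTCY

ZTCY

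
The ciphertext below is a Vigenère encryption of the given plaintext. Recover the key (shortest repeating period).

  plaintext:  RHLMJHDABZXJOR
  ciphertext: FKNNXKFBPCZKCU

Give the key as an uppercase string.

  i= 0: F-R = 14 → O
  i= 1: K-H =  3 → D
  i= 2: N-L =  2 → C
  i= 3: N-M =  1 → B
  i= 4: X-J = 14 → O
  i= 5: K-H =  3 → D
  i= 6: F-D =  2 → C
  i= 7: B-A =  1 → B
  i= 8: P-B = 14 → O
  i= 9: C-Z =  3 → D
  i=10: Z-X =  2 → C
  i=11: K-J =  1 → B
  i=12: C-O = 14 → O
  i=13: U-R =  3 → D
  shifts repeat with period 4: ODCB

ODCB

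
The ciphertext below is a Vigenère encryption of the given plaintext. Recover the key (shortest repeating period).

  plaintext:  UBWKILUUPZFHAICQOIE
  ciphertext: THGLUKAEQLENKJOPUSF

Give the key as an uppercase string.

  i= 0: T-U = 25 → Z
  i= 1: H-B =  6 → G
  i= 2: G-W = 10 → K
  i= 3: L-K =  1 → B
  i= 4: U-I = 12 → M
  i= 5: K-L = 25 → Z
  i= 6: A-U =  6 → G
  i= 7: E-U = 10 → K
  i= 8: Q-P =  1 → B
  i= 9: L-Z = 12 → M
  i=10: E-F = 25 → Z
  i=11: N-H =  6 → G
  i=12: K-A = 10 → K
  i=13: J-I =  1 → B
  i=14: O-C = 12 → M
  i=15: P-Q = 25 → Z
  i=16: U-O =  6 → G
  i=17: S-I = 10 → K
  i=18: F-E =  1 → B
  shifts repeat with period 5: ZGKBM

ZGKBM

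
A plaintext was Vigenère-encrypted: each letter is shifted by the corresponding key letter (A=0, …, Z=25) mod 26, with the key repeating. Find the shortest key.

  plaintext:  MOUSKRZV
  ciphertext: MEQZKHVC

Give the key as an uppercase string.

  i= 0: M-M =  0 → A
  i= 1: E-O = 16 → Q
  i= 2: Q-U = 22 → W
  i= 3: Z-S =  7 → H
  i= 4: K-K =  0 → A
  i= 5: H-R = 16 → Q
  i= 6: V-Z = 22 → W
  i= 7: C-V =  7 → H
  shifts repeat with period 4: AQWH

AQWH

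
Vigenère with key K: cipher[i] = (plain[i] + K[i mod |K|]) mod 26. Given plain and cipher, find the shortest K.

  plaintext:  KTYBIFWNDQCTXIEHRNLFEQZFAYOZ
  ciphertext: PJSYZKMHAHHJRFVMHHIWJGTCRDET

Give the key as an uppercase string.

FQUXR

  i= 0: P-K =  5 → F
  i= 1: J-T = 16 → Q
  i= 2: S-Y = 20 → U
  i= 3: Y-B = 23 → X
  i= 4: Z-I = 17 → R
  i= 5: K-F =  5 → F
  i= 6: M-W = 16 → Q
  i= 7: H-N = 20 → U
  i= 8: A-D = 23 → X
  i= 9: H-Q = 17 → R
  i=10: H-C =  5 → F
  i=11: J-T = 16 → Q
  i=12: R-X = 20 → U
  i=13: F-I = 23 → X
  i=14: V-E = 17 → R
  i=15: M-H =  5 → F
  i=16: H-R = 16 → Q
  i=17: H-N = 20 → U
  i=18: I-L = 23 → X
  i=19: W-F = 17 → R
  i=20: J-E =  5 → F
  i=21: G-Q = 16 → Q
  i=22: T-Z = 20 → U
  i=23: C-F = 23 → X
  i=24: R-A = 17 → R
  i=25: D-Y =  5 → F
  i=26: E-O = 16 → Q
  i=27: T-Z = 20 → U
  shifts repeat with period 5: FQUXR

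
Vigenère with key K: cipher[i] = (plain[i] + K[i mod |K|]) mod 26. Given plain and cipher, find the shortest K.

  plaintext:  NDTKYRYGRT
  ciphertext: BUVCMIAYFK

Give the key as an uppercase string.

  i= 0: B-N = 14 → O
  i= 1: U-D = 17 → R
  i= 2: V-T =  2 → C
  i= 3: C-K = 18 → S
  i= 4: M-Y = 14 → O
  i= 5: I-R = 17 → R
  i= 6: A-Y =  2 → C
  i= 7: Y-G = 18 → S
  i= 8: F-R = 14 → O
  i= 9: K-T = 17 → R
  shifts repeat with period 4: ORCS

ORCS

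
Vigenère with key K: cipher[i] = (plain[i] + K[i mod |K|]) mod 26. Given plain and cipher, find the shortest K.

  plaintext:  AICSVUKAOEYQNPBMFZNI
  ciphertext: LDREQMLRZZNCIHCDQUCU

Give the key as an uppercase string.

  i= 0: L-A = 11 → L
  i= 1: D-I = 21 → V
  i= 2: R-C = 15 → P
  i= 3: E-S = 12 → M
  i= 4: Q-V = 21 → V
  i= 5: M-U = 18 → S
  i= 6: L-K =  1 → B
  i= 7: R-A = 17 → R
  i= 8: Z-O = 11 → L
  i= 9: Z-E = 21 → V
  i=10: N-Y = 15 → P
  i=11: C-Q = 12 → M
  i=12: I-N = 21 → V
  i=13: H-P = 18 → S
  i=14: C-B =  1 → B
  i=15: D-M = 17 → R
  i=16: Q-F = 11 → L
  i=17: U-Z = 21 → V
  i=18: C-N = 15 → P
  i=19: U-I = 12 → M
  shifts repeat with period 8: LVPMVSBR

LVPMVSBR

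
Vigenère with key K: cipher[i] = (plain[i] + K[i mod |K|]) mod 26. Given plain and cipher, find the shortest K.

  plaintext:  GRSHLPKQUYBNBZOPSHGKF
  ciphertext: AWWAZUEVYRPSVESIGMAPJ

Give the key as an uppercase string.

UFETOF

  i= 0: A-G = 20 → U
  i= 1: W-R =  5 → F
  i= 2: W-S =  4 → E
  i= 3: A-H = 19 → T
  i= 4: Z-L = 14 → O
  i= 5: U-P =  5 → F
  i= 6: E-K = 20 → U
  i= 7: V-Q =  5 → F
  i= 8: Y-U =  4 → E
  i= 9: R-Y = 19 → T
  i=10: P-B = 14 → O
  i=11: S-N =  5 → F
  i=12: V-B = 20 → U
  i=13: E-Z =  5 → F
  i=14: S-O =  4 → E
  i=15: I-P = 19 → T
  i=16: G-S = 14 → O
  i=17: M-H =  5 → F
  i=18: A-G = 20 → U
  i=19: P-K =  5 → F
  i=20: J-F =  4 → E
  shifts repeat with period 6: UFETOF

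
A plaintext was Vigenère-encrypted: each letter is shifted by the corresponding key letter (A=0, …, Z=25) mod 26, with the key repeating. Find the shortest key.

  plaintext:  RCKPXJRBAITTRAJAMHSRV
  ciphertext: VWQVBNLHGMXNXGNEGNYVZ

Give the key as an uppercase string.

EUGGE

  i= 0: V-R =  4 → E
  i= 1: W-C = 20 → U
  i= 2: Q-K =  6 → G
  i= 3: V-P =  6 → G
  i= 4: B-X =  4 → E
  i= 5: N-J =  4 → E
  i= 6: L-R = 20 → U
  i= 7: H-B =  6 → G
  i= 8: G-A =  6 → G
  i= 9: M-I =  4 → E
  i=10: X-T =  4 → E
  i=11: N-T = 20 → U
  i=12: X-R =  6 → G
  i=13: G-A =  6 → G
  i=14: N-J =  4 → E
  i=15: E-A =  4 → E
  i=16: G-M = 20 → U
  i=17: N-H =  6 → G
  i=18: Y-S =  6 → G
  i=19: V-R =  4 → E
  i=20: Z-V =  4 → E
  shifts repeat with period 5: EUGGE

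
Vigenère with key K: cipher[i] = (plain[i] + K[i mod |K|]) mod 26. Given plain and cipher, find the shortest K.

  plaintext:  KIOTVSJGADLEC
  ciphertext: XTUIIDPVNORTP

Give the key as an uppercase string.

NLGP

  i= 0: X-K = 13 → N
  i= 1: T-I = 11 → L
  i= 2: U-O =  6 → G
  i= 3: I-T = 15 → P
  i= 4: I-V = 13 → N
  i= 5: D-S = 11 → L
  i= 6: P-J =  6 → G
  i= 7: V-G = 15 → P
  i= 8: N-A = 13 → N
  i= 9: O-D = 11 → L
  i=10: R-L =  6 → G
  i=11: T-E = 15 → P
  i=12: P-C = 13 → N
  shifts repeat with period 4: NLGP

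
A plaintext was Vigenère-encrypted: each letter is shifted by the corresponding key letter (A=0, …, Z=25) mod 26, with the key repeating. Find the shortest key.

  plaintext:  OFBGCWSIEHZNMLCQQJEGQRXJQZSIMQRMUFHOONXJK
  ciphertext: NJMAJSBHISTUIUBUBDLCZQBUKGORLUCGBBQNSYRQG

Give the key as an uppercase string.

ZELUHWJ

  i= 0: N-O = 25 → Z
  i= 1: J-F =  4 → E
  i= 2: M-B = 11 → L
  i= 3: A-G = 20 → U
  i= 4: J-C =  7 → H
  i= 5: S-W = 22 → W
  i= 6: B-S =  9 → J
  i= 7: H-I = 25 → Z
  i= 8: I-E =  4 → E
  i= 9: S-H = 11 → L
  i=10: T-Z = 20 → U
  i=11: U-N =  7 → H
  i=12: I-M = 22 → W
  i=13: U-L =  9 → J
  i=14: B-C = 25 → Z
  i=15: U-Q =  4 → E
  i=16: B-Q = 11 → L
  i=17: D-J = 20 → U
  i=18: L-E =  7 → H
  i=19: C-G = 22 → W
  i=20: Z-Q =  9 → J
  i=21: Q-R = 25 → Z
  i=22: B-X =  4 → E
  i=23: U-J = 11 → L
  i=24: K-Q = 20 → U
  i=25: G-Z =  7 → H
  i=26: O-S = 22 → W
  i=27: R-I =  9 → J
  i=28: L-M = 25 → Z
  i=29: U-Q =  4 → E
  i=30: C-R = 11 → L
  i=31: G-M = 20 → U
  i=32: B-U =  7 → H
  i=33: B-F = 22 → W
  i=34: Q-H =  9 → J
  i=35: N-O = 25 → Z
  i=36: S-O =  4 → E
  i=37: Y-N = 11 → L
  i=38: R-X = 20 → U
  i=39: Q-J =  7 → H
  i=40: G-K = 22 → W
  shifts repeat with period 7: ZELUHWJ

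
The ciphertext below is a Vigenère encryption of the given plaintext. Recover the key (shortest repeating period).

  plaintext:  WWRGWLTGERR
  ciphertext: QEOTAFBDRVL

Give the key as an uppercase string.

  i= 0: Q-W = 20 → U
  i= 1: E-W =  8 → I
  i= 2: O-R = 23 → X
  i= 3: T-G = 13 → N
  i= 4: A-W =  4 → E
  i= 5: F-L = 20 → U
  i= 6: B-T =  8 → I
  i= 7: D-G = 23 → X
  i= 8: R-E = 13 → N
  i= 9: V-R =  4 → E
  i=10: L-R = 20 → U
  shifts repeat with period 5: UIXNE

UIXNE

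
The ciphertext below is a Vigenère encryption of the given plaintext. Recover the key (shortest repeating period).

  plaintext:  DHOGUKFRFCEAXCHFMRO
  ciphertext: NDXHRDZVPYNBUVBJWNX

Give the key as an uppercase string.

  i= 0: N-D = 10 → K
  i= 1: D-H = 22 → W
  i= 2: X-O =  9 → J
  i= 3: H-G =  1 → B
  i= 4: R-U = 23 → X
  i= 5: D-K = 19 → T
  i= 6: Z-F = 20 → U
  i= 7: V-R =  4 → E
  i= 8: P-F = 10 → K
  i= 9: Y-C = 22 → W
  i=10: N-E =  9 → J
  i=11: B-A =  1 → B
  i=12: U-X = 23 → X
  i=13: V-C = 19 → T
  i=14: B-H = 20 → U
  i=15: J-F =  4 → E
  i=16: W-M = 10 → K
  i=17: N-R = 22 → W
  i=18: X-O =  9 → J
  shifts repeat with period 8: KWJBXTUE

KWJBXTUE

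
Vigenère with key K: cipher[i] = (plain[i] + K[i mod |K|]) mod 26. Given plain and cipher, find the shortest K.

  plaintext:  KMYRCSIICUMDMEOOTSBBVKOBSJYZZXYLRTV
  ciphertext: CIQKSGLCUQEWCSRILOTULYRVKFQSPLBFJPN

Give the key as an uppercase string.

SWSTQODU

  i= 0: C-K = 18 → S
  i= 1: I-M = 22 → W
  i= 2: Q-Y = 18 → S
  i= 3: K-R = 19 → T
  i= 4: S-C = 16 → Q
  i= 5: G-S = 14 → O
  i= 6: L-I =  3 → D
  i= 7: C-I = 20 → U
  i= 8: U-C = 18 → S
  i= 9: Q-U = 22 → W
  i=10: E-M = 18 → S
  i=11: W-D = 19 → T
  i=12: C-M = 16 → Q
  i=13: S-E = 14 → O
  i=14: R-O =  3 → D
  i=15: I-O = 20 → U
  i=16: L-T = 18 → S
  i=17: O-S = 22 → W
  i=18: T-B = 18 → S
  i=19: U-B = 19 → T
  i=20: L-V = 16 → Q
  i=21: Y-K = 14 → O
  i=22: R-O =  3 → D
  i=23: V-B = 20 → U
  i=24: K-S = 18 → S
  i=25: F-J = 22 → W
  i=26: Q-Y = 18 → S
  i=27: S-Z = 19 → T
  i=28: P-Z = 16 → Q
  i=29: L-X = 14 → O
  i=30: B-Y =  3 → D
  i=31: F-L = 20 → U
  i=32: J-R = 18 → S
  i=33: P-T = 22 → W
  i=34: N-V = 18 → S
  shifts repeat with period 8: SWSTQODU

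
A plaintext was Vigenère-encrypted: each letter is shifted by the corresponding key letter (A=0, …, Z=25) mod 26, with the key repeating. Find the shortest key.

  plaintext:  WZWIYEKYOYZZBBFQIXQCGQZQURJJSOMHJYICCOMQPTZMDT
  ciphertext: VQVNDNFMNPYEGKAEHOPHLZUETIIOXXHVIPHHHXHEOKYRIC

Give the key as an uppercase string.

  i= 0: V-W = 25 → Z
  i= 1: Q-Z = 17 → R
  i= 2: V-W = 25 → Z
  i= 3: N-I =  5 → F
  i= 4: D-Y =  5 → F
  i= 5: N-E =  9 → J
  i= 6: F-K = 21 → V
  i= 7: M-Y = 14 → O
  i= 8: N-O = 25 → Z
  i= 9: P-Y = 17 → R
  i=10: Y-Z = 25 → Z
  i=11: E-Z =  5 → F
  i=12: G-B =  5 → F
  i=13: K-B =  9 → J
  i=14: A-F = 21 → V
  i=15: E-Q = 14 → O
  i=16: H-I = 25 → Z
  i=17: O-X = 17 → R
  i=18: P-Q = 25 → Z
  i=19: H-C =  5 → F
  i=20: L-G =  5 → F
  i=21: Z-Q =  9 → J
  i=22: U-Z = 21 → V
  i=23: E-Q = 14 → O
  i=24: T-U = 25 → Z
  i=25: I-R = 17 → R
  i=26: I-J = 25 → Z
  i=27: O-J =  5 → F
  i=28: X-S =  5 → F
  i=29: X-O =  9 → J
  i=30: H-M = 21 → V
  i=31: V-H = 14 → O
  i=32: I-J = 25 → Z
  i=33: P-Y = 17 → R
  i=34: H-I = 25 → Z
  i=35: H-C =  5 → F
  i=36: H-C =  5 → F
  i=37: X-O =  9 → J
  i=38: H-M = 21 → V
  i=39: E-Q = 14 → O
  i=40: O-P = 25 → Z
  i=41: K-T = 17 → R
  i=42: Y-Z = 25 → Z
  i=43: R-M =  5 → F
  i=44: I-D =  5 → F
  i=45: C-T =  9 → J
  shifts repeat with period 8: ZRZFFJVO

ZRZFFJVO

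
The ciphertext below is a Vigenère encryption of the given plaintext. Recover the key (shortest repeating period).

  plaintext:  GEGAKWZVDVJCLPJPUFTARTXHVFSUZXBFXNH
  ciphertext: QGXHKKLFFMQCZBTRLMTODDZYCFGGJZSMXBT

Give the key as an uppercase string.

KCRHAOM

  i= 0: Q-G = 10 → K
  i= 1: G-E =  2 → C
  i= 2: X-G = 17 → R
  i= 3: H-A =  7 → H
  i= 4: K-K =  0 → A
  i= 5: K-W = 14 → O
  i= 6: L-Z = 12 → M
  i= 7: F-V = 10 → K
  i= 8: F-D =  2 → C
  i= 9: M-V = 17 → R
  i=10: Q-J =  7 → H
  i=11: C-C =  0 → A
  i=12: Z-L = 14 → O
  i=13: B-P = 12 → M
  i=14: T-J = 10 → K
  i=15: R-P =  2 → C
  i=16: L-U = 17 → R
  i=17: M-F =  7 → H
  i=18: T-T =  0 → A
  i=19: O-A = 14 → O
  i=20: D-R = 12 → M
  i=21: D-T = 10 → K
  i=22: Z-X =  2 → C
  i=23: Y-H = 17 → R
  i=24: C-V =  7 → H
  i=25: F-F =  0 → A
  i=26: G-S = 14 → O
  i=27: G-U = 12 → M
  i=28: J-Z = 10 → K
  i=29: Z-X =  2 → C
  i=30: S-B = 17 → R
  i=31: M-F =  7 → H
  i=32: X-X =  0 → A
  i=33: B-N = 14 → O
  i=34: T-H = 12 → M
  shifts repeat with period 7: KCRHAOM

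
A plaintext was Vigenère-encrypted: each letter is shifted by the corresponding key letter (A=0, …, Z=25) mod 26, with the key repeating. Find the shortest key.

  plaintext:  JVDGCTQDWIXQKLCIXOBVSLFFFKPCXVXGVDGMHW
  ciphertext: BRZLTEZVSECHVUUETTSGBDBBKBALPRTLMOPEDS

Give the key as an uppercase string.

SWWFRLJ

  i= 0: B-J = 18 → S
  i= 1: R-V = 22 → W
  i= 2: Z-D = 22 → W
  i= 3: L-G =  5 → F
  i= 4: T-C = 17 → R
  i= 5: E-T = 11 → L
  i= 6: Z-Q =  9 → J
  i= 7: V-D = 18 → S
  i= 8: S-W = 22 → W
  i= 9: E-I = 22 → W
  i=10: C-X =  5 → F
  i=11: H-Q = 17 → R
  i=12: V-K = 11 → L
  i=13: U-L =  9 → J
  i=14: U-C = 18 → S
  i=15: E-I = 22 → W
  i=16: T-X = 22 → W
  i=17: T-O =  5 → F
  i=18: S-B = 17 → R
  i=19: G-V = 11 → L
  i=20: B-S =  9 → J
  i=21: D-L = 18 → S
  i=22: B-F = 22 → W
  i=23: B-F = 22 → W
  i=24: K-F =  5 → F
  i=25: B-K = 17 → R
  i=26: A-P = 11 → L
  i=27: L-C =  9 → J
  i=28: P-X = 18 → S
  i=29: R-V = 22 → W
  i=30: T-X = 22 → W
  i=31: L-G =  5 → F
  i=32: M-V = 17 → R
  i=33: O-D = 11 → L
  i=34: P-G =  9 → J
  i=35: E-M = 18 → S
  i=36: D-H = 22 → W
  i=37: S-W = 22 → W
  shifts repeat with period 7: SWWFRLJ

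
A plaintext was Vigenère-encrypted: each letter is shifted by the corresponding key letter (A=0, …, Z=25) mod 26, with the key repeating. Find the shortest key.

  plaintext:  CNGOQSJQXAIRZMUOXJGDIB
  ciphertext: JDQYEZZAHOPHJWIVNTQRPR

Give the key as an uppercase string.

HQKKO

  i= 0: J-C =  7 → H
  i= 1: D-N = 16 → Q
  i= 2: Q-G = 10 → K
  i= 3: Y-O = 10 → K
  i= 4: E-Q = 14 → O
  i= 5: Z-S =  7 → H
  i= 6: Z-J = 16 → Q
  i= 7: A-Q = 10 → K
  i= 8: H-X = 10 → K
  i= 9: O-A = 14 → O
  i=10: P-I =  7 → H
  i=11: H-R = 16 → Q
  i=12: J-Z = 10 → K
  i=13: W-M = 10 → K
  i=14: I-U = 14 → O
  i=15: V-O =  7 → H
  i=16: N-X = 16 → Q
  i=17: T-J = 10 → K
  i=18: Q-G = 10 → K
  i=19: R-D = 14 → O
  i=20: P-I =  7 → H
  i=21: R-B = 16 → Q
  shifts repeat with period 5: HQKKO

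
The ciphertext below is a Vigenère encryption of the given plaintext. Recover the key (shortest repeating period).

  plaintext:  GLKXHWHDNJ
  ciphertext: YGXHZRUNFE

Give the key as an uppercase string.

  i= 0: Y-G = 18 → S
  i= 1: G-L = 21 → V
  i= 2: X-K = 13 → N
  i= 3: H-X = 10 → K
  i= 4: Z-H = 18 → S
  i= 5: R-W = 21 → V
  i= 6: U-H = 13 → N
  i= 7: N-D = 10 → K
  i= 8: F-N = 18 → S
  i= 9: E-J = 21 → V
  shifts repeat with period 4: SVNK

SVNK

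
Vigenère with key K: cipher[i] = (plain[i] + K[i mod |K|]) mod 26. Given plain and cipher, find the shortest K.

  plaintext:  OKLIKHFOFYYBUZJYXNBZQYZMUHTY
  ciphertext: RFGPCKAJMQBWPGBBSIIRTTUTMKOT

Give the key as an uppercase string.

DVVHS

  i= 0: R-O =  3 → D
  i= 1: F-K = 21 → V
  i= 2: G-L = 21 → V
  i= 3: P-I =  7 → H
  i= 4: C-K = 18 → S
  i= 5: K-H =  3 → D
  i= 6: A-F = 21 → V
  i= 7: J-O = 21 → V
  i= 8: M-F =  7 → H
  i= 9: Q-Y = 18 → S
  i=10: B-Y =  3 → D
  i=11: W-B = 21 → V
  i=12: P-U = 21 → V
  i=13: G-Z =  7 → H
  i=14: B-J = 18 → S
  i=15: B-Y =  3 → D
  i=16: S-X = 21 → V
  i=17: I-N = 21 → V
  i=18: I-B =  7 → H
  i=19: R-Z = 18 → S
  i=20: T-Q =  3 → D
  i=21: T-Y = 21 → V
  i=22: U-Z = 21 → V
  i=23: T-M =  7 → H
  i=24: M-U = 18 → S
  i=25: K-H =  3 → D
  i=26: O-T = 21 → V
  i=27: T-Y = 21 → V
  shifts repeat with period 5: DVVHS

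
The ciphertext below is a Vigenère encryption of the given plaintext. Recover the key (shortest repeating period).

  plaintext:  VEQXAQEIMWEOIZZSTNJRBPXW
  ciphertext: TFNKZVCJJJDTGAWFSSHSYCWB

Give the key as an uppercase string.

  i= 0: T-V = 24 → Y
  i= 1: F-E =  1 → B
  i= 2: N-Q = 23 → X
  i= 3: K-X = 13 → N
  i= 4: Z-A = 25 → Z
  i= 5: V-Q =  5 → F
  i= 6: C-E = 24 → Y
  i= 7: J-I =  1 → B
  i= 8: J-M = 23 → X
  i= 9: J-W = 13 → N
  i=10: D-E = 25 → Z
  i=11: T-O =  5 → F
  i=12: G-I = 24 → Y
  i=13: A-Z =  1 → B
  i=14: W-Z = 23 → X
  i=15: F-S = 13 → N
  i=16: S-T = 25 → Z
  i=17: S-N =  5 → F
  i=18: H-J = 24 → Y
  i=19: S-R =  1 → B
  i=20: Y-B = 23 → X
  i=21: C-P = 13 → N
  i=22: W-X = 25 → Z
  i=23: B-W =  5 → F
  shifts repeat with period 6: YBXNZF

YBXNZF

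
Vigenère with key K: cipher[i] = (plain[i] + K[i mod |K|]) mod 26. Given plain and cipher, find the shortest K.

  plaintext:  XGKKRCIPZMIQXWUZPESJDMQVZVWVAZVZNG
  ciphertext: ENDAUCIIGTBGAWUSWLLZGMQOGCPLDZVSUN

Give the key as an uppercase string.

HHTQDAAT

  i= 0: E-X =  7 → H
  i= 1: N-G =  7 → H
  i= 2: D-K = 19 → T
  i= 3: A-K = 16 → Q
  i= 4: U-R =  3 → D
  i= 5: C-C =  0 → A
  i= 6: I-I =  0 → A
  i= 7: I-P = 19 → T
  i= 8: G-Z =  7 → H
  i= 9: T-M =  7 → H
  i=10: B-I = 19 → T
  i=11: G-Q = 16 → Q
  i=12: A-X =  3 → D
  i=13: W-W =  0 → A
  i=14: U-U =  0 → A
  i=15: S-Z = 19 → T
  i=16: W-P =  7 → H
  i=17: L-E =  7 → H
  i=18: L-S = 19 → T
  i=19: Z-J = 16 → Q
  i=20: G-D =  3 → D
  i=21: M-M =  0 → A
  i=22: Q-Q =  0 → A
  i=23: O-V = 19 → T
  i=24: G-Z =  7 → H
  i=25: C-V =  7 → H
  i=26: P-W = 19 → T
  i=27: L-V = 16 → Q
  i=28: D-A =  3 → D
  i=29: Z-Z =  0 → A
  i=30: V-V =  0 → A
  i=31: S-Z = 19 → T
  i=32: U-N =  7 → H
  i=33: N-G =  7 → H
  shifts repeat with period 8: HHTQDAAT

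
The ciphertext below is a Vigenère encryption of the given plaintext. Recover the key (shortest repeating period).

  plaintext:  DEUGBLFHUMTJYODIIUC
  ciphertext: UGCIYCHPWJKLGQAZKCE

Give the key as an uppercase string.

  i= 0: U-D = 17 → R
  i= 1: G-E =  2 → C
  i= 2: C-U =  8 → I
  i= 3: I-G =  2 → C
  i= 4: Y-B = 23 → X
  i= 5: C-L = 17 → R
  i= 6: H-F =  2 → C
  i= 7: P-H =  8 → I
  i= 8: W-U =  2 → C
  i= 9: J-M = 23 → X
  i=10: K-T = 17 → R
  i=11: L-J =  2 → C
  i=12: G-Y =  8 → I
  i=13: Q-O =  2 → C
  i=14: A-D = 23 → X
  i=15: Z-I = 17 → R
  i=16: K-I =  2 → C
  i=17: C-U =  8 → I
  i=18: E-C =  2 → C
  shifts repeat with period 5: RCICX

RCICX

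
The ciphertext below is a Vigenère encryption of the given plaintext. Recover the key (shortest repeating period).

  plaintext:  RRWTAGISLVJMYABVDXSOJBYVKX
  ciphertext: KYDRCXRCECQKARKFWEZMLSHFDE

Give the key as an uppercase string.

THHYCRJK

  i= 0: K-R = 19 → T
  i= 1: Y-R =  7 → H
  i= 2: D-W =  7 → H
  i= 3: R-T = 24 → Y
  i= 4: C-A =  2 → C
  i= 5: X-G = 17 → R
  i= 6: R-I =  9 → J
  i= 7: C-S = 10 → K
  i= 8: E-L = 19 → T
  i= 9: C-V =  7 → H
  i=10: Q-J =  7 → H
  i=11: K-M = 24 → Y
  i=12: A-Y =  2 → C
  i=13: R-A = 17 → R
  i=14: K-B =  9 → J
  i=15: F-V = 10 → K
  i=16: W-D = 19 → T
  i=17: E-X =  7 → H
  i=18: Z-S =  7 → H
  i=19: M-O = 24 → Y
  i=20: L-J =  2 → C
  i=21: S-B = 17 → R
  i=22: H-Y =  9 → J
  i=23: F-V = 10 → K
  i=24: D-K = 19 → T
  i=25: E-X =  7 → H
  shifts repeat with period 8: THHYCRJK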